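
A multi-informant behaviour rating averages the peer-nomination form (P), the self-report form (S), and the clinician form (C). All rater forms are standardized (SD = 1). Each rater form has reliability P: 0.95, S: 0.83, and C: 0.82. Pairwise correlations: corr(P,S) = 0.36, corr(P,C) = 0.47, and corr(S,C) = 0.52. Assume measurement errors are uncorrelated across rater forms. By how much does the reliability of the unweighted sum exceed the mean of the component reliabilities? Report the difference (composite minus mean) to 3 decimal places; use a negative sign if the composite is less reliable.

Var(sum) = 3 + 2.7 = 5.7; true-score variance = 2.6 + 2.7 = 5.3; composite reliability = 0.9298.
Mean component reliability = 0.8667.
Difference = 0.9298 − 0.8667 = 0.063.

0.063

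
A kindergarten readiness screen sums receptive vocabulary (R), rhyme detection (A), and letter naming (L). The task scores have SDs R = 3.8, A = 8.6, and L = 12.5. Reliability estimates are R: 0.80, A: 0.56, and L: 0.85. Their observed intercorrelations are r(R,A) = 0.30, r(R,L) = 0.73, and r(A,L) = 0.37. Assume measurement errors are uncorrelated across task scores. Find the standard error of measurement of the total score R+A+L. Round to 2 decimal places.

Var(total) = 244.65 + 168.508 = 413.158.
True-score variance = 185.782 + 168.508 = 354.29, so reliability = 0.8575.
Error variance = 413.158 − 354.29 = 58.8679; SEM = √58.8679 = 7.67.

7.67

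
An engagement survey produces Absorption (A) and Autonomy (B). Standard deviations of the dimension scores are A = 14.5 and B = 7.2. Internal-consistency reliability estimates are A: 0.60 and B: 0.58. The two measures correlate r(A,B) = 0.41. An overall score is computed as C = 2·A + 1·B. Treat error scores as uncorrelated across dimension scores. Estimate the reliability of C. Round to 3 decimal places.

Var(C) = 2²·14.5² + 7.2² + 2·[2·14.5·7.2·0.41] = 892.84 + 171.216 = 1064.06.
Because errors are independent across components, Cov(Tᵢ,Tⱼ) = Cov(Xᵢ,Xⱼ); the off-diagonal part of the true-score variance is the same as above.
True-score variance = [2²·14.5²·0.60 + 7.2²·0.58] + 171.216 = 534.667 + 171.216 = 705.883.
Reliability = 705.883 / 1064.06 = 0.663.

0.663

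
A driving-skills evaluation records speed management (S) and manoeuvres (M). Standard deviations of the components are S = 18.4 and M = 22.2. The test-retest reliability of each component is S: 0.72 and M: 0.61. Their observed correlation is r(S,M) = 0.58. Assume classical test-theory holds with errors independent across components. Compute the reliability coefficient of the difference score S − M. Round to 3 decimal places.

0.197

Var(S−M) = 18.4² + 22.2² − 2·18.4·22.2·0.58 = 831.4 − 473.837 = 357.563.
Under uncorrelated errors the observed covariances equal the true-score covariances, so only the own-variance terms attenuate.
True-score variance = [18.4²·0.72 + 22.2²·0.61] − 473.837 = 544.396 − 473.837 = 70.5588.
Reliability = 70.5588 / 357.563 = 0.197.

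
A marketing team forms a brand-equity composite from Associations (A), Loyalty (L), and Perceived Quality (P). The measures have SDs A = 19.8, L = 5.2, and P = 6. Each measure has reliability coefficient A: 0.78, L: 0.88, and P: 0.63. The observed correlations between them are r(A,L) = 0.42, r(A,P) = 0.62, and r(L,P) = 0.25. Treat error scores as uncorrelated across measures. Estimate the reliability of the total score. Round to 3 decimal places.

Var(A+L+P) = 19.8² + 5.2² + 6² + 2·[19.8·5.2·0.42 + 19.8·6·0.62 + 5.2·6·0.25] = 455.08 + 249.398 = 704.478.
Under uncorrelated errors the observed covariances equal the true-score covariances, so only the own-variance terms attenuate.
True-score variance = [19.8²·0.78 + 5.2²·0.88 + 6²·0.63] + 249.398 = 352.266 + 249.398 = 601.665.
Reliability = 601.665 / 704.478 = 0.854.

0.854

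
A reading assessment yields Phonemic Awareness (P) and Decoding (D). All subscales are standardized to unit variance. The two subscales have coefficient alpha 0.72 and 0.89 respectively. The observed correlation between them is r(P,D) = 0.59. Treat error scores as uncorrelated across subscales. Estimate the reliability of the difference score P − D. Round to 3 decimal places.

0.524

Var(P−D) = 1 + 1 − 2·0.59 = 2 − 1.18 = 0.82.
Because errors are independent across components, Cov(Tᵢ,Tⱼ) = Cov(Xᵢ,Xⱼ); the off-diagonal part of the true-score variance is the same as above.
True-score variance = [0.72 + 0.89] − 1.18 = 1.61 − 1.18 = 0.43.
Reliability = 0.43 / 0.82 = 0.524.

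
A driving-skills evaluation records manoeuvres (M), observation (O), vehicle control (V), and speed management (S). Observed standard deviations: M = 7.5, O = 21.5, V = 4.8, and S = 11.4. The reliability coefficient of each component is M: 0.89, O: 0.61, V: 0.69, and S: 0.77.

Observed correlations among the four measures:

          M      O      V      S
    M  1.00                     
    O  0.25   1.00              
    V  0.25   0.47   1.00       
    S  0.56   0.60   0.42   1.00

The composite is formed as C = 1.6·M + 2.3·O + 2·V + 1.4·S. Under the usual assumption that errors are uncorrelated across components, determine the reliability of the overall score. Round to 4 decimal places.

Var(C) = 1.6²·7.5² + 2.3²·21.5² + 2²·4.8² + 1.4²·11.4² + 2·[3.68·7.5·21.5·0.25 + 3.2·7.5·4.8·0.25 + 2.24·7.5·11.4·0.56 + 4.6·21.5·4.8·0.47 + 3.22·21.5·11.4·0.60 + 2.8·4.8·11.4·0.42] = 2936.18 + 2090.81 = 5026.99.
Under uncorrelated errors the observed covariances equal the true-score covariances, so only the own-variance terms attenuate.
True-score variance = [1.6²·7.5²·0.89 + 2.3²·21.5²·0.61 + 2²·4.8²·0.69 + 1.4²·11.4²·0.77] + 2090.81 = 1879.52 + 2090.81 = 3970.33.
Reliability = 3970.33 / 5026.99 = 0.7898.

0.7898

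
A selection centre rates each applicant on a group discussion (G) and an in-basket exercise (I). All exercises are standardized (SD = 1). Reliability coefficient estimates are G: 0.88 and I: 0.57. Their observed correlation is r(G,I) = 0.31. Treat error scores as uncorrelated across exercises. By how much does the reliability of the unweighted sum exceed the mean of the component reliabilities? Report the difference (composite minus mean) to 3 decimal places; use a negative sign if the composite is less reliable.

Var(sum) = 2 + 0.62 = 2.62; true-score variance = 1.45 + 0.62 = 2.07; composite reliability = 0.7901.
Mean component reliability = 0.7250.
Difference = 0.7901 − 0.7250 = 0.065.

0.065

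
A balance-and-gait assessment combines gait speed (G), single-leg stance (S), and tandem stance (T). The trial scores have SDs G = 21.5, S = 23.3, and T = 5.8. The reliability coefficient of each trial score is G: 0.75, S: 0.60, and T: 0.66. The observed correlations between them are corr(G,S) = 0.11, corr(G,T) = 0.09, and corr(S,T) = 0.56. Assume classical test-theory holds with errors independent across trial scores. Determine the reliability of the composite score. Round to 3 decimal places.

Var(G+S+T) = 21.5² + 23.3² + 5.8² + 2·[21.5·23.3·0.11 + 21.5·5.8·0.09 + 23.3·5.8·0.56] = 1038.78 + 284.012 = 1322.79.
With uncorrelated errors the cross-covariances are all true-score covariance, so they carry over unchanged; only the diagonal terms shrink to ρᵢσᵢ².
True-score variance = [21.5²·0.75 + 23.3²·0.60 + 5.8²·0.66] + 284.012 = 694.624 + 284.012 = 978.636.
Reliability = 978.636 / 1322.79 = 0.740.

0.740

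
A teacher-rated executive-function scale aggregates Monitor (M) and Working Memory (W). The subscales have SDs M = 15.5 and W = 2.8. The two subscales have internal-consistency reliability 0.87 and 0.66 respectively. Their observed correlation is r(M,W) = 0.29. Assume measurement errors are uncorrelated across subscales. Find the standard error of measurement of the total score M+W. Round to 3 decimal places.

Var(total) = 248.09 + 25.172 = 273.262.
True-score variance = 214.192 + 25.172 = 239.364, so reliability = 0.8760.
Error variance = 273.262 − 239.364 = 33.8981; SEM = √33.8981 = 5.822.

5.822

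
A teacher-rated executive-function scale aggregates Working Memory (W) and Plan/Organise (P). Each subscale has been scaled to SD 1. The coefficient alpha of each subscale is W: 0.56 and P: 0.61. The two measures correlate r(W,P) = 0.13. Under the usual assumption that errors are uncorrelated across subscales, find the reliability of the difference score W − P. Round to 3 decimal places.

Var(W−P) = 1 + 1 − 2·0.13 = 2 − 0.26 = 1.74.
Because errors are independent across components, Cov(Tᵢ,Tⱼ) = Cov(Xᵢ,Xⱼ); the off-diagonal part of the true-score variance is the same as above.
True-score variance = [0.56 + 0.61] − 0.26 = 1.17 − 0.26 = 0.91.
Reliability = 0.91 / 1.74 = 0.523.

0.523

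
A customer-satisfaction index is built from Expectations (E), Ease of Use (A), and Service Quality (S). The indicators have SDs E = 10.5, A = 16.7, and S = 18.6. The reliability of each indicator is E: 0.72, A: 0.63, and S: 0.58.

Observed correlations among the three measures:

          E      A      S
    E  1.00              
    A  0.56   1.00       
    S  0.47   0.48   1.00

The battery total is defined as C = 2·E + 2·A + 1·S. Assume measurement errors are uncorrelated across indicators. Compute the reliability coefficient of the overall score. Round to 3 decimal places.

0.813

Var(C) = 2²·10.5² + 2²·16.7² + 18.6² + 2·[4·10.5·16.7·0.56 + 2·10.5·18.6·0.47 + 2·16.7·18.6·0.48] = 1902.52 + 1749.12 = 3651.64.
Under uncorrelated errors the observed covariances equal the true-score covariances, so only the own-variance terms attenuate.
True-score variance = [2²·10.5²·0.72 + 2²·16.7²·0.63 + 18.6²·0.58] + 1749.12 = 1220.98 + 1749.12 = 2970.1.
Reliability = 2970.1 / 3651.64 = 0.813.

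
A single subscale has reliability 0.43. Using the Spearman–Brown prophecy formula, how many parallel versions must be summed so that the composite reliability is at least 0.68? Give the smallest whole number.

3

k ≥ ρ*(1−ρ₁)/(ρ₁(1−ρ*)) = 0.68·0.57 / (0.43·0.32) = 2.817.
Smallest integer k = 3.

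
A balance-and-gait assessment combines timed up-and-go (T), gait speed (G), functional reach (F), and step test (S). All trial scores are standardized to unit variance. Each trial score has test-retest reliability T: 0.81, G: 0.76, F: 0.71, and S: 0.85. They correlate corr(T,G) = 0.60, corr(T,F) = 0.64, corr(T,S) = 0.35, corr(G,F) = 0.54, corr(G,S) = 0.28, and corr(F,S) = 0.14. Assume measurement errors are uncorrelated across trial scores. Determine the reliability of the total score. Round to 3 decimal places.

0.904

Var(T+G+F+S) = 4 + 2·[0.60 + 0.64 + 0.35 + 0.54 + 0.28 + 0.14] = 4 + 5.1 = 9.1.
With uncorrelated errors the cross-covariances are all true-score covariance, so they carry over unchanged; only the diagonal terms shrink to ρᵢσᵢ².
True-score variance = [0.81 + 0.76 + 0.71 + 0.85] + 5.1 = 3.13 + 5.1 = 8.23.
Reliability = 8.23 / 9.1 = 0.904.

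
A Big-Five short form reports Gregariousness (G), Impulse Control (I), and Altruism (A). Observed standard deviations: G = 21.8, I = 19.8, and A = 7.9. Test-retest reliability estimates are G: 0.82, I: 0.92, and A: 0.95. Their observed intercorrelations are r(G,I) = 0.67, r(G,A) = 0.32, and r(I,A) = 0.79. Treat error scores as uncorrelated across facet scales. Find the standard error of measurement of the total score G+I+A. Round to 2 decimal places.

Var(total) = 929.69 + 935.762 = 1865.45.
True-score variance = 809.663 + 935.762 = 1745.43, so reliability = 0.9357.
Error variance = 1865.45 − 1745.43 = 120.027; SEM = √120.027 = 10.96.

10.96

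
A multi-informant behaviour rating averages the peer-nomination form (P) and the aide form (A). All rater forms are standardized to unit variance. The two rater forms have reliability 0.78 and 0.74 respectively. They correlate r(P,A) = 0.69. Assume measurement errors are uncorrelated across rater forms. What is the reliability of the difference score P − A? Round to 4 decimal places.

0.2258

Var(P−A) = 1 + 1 − 2·0.69 = 2 − 1.38 = 0.62.
With uncorrelated errors the cross-covariances are all true-score covariance, so they carry over unchanged; only the diagonal terms shrink to ρᵢσᵢ².
True-score variance = [0.78 + 0.74] − 1.38 = 1.52 − 1.38 = 0.14.
Reliability = 0.14 / 0.62 = 0.2258.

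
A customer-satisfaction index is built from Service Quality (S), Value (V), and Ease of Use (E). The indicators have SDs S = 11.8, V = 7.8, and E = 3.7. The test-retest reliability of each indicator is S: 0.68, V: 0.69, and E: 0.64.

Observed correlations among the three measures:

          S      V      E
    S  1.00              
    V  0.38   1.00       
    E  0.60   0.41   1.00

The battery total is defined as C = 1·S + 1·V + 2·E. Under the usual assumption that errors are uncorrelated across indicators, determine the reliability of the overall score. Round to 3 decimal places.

0.826

Var(C) = 11.8² + 7.8² + 2²·3.7² + 2·[11.8·7.8·0.38 + 2·11.8·3.7·0.60 + 2·7.8·3.7·0.41] = 254.84 + 222.065 = 476.905.
Under uncorrelated errors the observed covariances equal the true-score covariances, so only the own-variance terms attenuate.
True-score variance = [11.8²·0.68 + 7.8²·0.69 + 2²·3.7²·0.64] + 222.065 = 171.709 + 222.065 = 393.774.
Reliability = 393.774 / 476.905 = 0.826.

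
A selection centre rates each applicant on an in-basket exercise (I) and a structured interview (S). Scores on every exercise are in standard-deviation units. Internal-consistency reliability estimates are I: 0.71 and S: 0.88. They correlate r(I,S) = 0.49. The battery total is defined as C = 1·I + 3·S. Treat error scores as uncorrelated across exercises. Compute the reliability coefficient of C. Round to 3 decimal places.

Var(C) = 1 + 3² + 2·[3·0.49] = 10 + 2.94 = 12.94.
Under uncorrelated errors the observed covariances equal the true-score covariances, so only the own-variance terms attenuate.
True-score variance = [0.71 + 3²·0.88] + 2.94 = 8.63 + 2.94 = 11.57.
Reliability = 11.57 / 12.94 = 0.894.

0.894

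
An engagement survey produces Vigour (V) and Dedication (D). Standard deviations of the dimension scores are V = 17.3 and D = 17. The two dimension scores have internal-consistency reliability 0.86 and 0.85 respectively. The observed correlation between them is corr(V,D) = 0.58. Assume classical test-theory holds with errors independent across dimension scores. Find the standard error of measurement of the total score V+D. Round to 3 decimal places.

Var(total) = 588.29 + 341.156 = 929.446.
True-score variance = 503.039 + 341.156 = 844.195, so reliability = 0.9083.
Error variance = 929.446 − 844.195 = 85.2506; SEM = √85.2506 = 9.233.

9.233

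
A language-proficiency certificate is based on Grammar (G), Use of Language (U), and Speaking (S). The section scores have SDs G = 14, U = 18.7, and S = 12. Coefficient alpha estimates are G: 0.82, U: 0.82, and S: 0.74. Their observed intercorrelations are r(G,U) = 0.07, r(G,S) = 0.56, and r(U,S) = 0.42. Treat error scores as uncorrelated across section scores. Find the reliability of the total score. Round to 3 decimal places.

Var(G+U+S) = 14² + 18.7² + 12² + 2·[14·18.7·0.07 + 14·12·0.56 + 18.7·12·0.42] = 689.69 + 413.308 = 1103.
Because errors are independent across components, Cov(Tᵢ,Tⱼ) = Cov(Xᵢ,Xⱼ); the off-diagonal part of the true-score variance is the same as above.
True-score variance = [14²·0.82 + 18.7²·0.82 + 12²·0.74] + 413.308 = 554.026 + 413.308 = 967.334.
Reliability = 967.334 / 1103 = 0.877.

0.877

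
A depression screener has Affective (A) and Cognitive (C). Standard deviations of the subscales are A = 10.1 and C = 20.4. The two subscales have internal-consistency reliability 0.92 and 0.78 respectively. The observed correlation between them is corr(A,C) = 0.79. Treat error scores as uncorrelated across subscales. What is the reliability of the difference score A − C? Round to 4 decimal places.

0.4823

Var(A−C) = 10.1² + 20.4² − 2·10.1·20.4·0.79 = 518.17 − 325.543 = 192.627.
Under uncorrelated errors the observed covariances equal the true-score covariances, so only the own-variance terms attenuate.
True-score variance = [10.1²·0.92 + 20.4²·0.78] − 325.543 = 418.454 − 325.543 = 92.9108.
Reliability = 92.9108 / 192.627 = 0.4823.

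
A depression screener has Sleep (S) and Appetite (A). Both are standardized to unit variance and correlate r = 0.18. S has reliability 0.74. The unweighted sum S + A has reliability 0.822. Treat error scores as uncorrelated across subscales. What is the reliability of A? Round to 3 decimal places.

Var(S+A) = 2 + 2·0.18 = 2.360.
True-score variance = ρ_S + ρ_A + 2·0.18, so 0.822 = (0.74 + ρ_A + 0.36) / 2.360.
ρ_A = 0.822·2.360 − 0.74 − 0.36 = 0.840.

0.840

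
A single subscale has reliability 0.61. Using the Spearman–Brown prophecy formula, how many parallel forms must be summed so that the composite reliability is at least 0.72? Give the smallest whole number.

k ≥ ρ*(1−ρ₁)/(ρ₁(1−ρ*)) = 0.72·0.39 / (0.61·0.28) = 1.644.
Smallest integer k = 2.

2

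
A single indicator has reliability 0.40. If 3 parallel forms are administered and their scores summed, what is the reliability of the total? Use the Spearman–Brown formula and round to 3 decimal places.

0.667

ρ_k = kρ / (1 + (k−1)ρ) = 3·0.40 / (1 + 2·0.40) = 1.200 / 1.800 = 0.667.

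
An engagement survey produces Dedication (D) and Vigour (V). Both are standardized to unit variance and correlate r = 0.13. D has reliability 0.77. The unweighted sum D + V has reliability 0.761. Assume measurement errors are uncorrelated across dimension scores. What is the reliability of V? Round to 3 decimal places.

0.690

Var(D+V) = 2 + 2·0.13 = 2.260.
True-score variance = ρ_D + ρ_V + 2·0.13, so 0.761 = (0.77 + ρ_V + 0.26) / 2.260.
ρ_V = 0.761·2.260 − 0.77 − 0.26 = 0.690.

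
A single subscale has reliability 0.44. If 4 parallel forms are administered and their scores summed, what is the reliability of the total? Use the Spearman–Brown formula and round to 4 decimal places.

ρ_k = kρ / (1 + (k−1)ρ) = 4·0.44 / (1 + 3·0.44) = 1.760 / 2.320 = 0.7586.

0.7586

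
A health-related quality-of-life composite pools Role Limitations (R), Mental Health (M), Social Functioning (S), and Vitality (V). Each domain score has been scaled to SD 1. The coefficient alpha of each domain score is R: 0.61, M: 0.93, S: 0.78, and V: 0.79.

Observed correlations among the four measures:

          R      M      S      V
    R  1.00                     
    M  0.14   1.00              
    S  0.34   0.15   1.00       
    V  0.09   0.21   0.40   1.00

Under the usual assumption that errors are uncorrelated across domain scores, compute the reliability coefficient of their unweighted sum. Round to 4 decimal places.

Var(R+M+S+V) = 4 + 2·[0.14 + 0.34 + 0.09 + 0.15 + 0.21 + 0.40] = 4 + 2.66 = 6.66.
Under uncorrelated errors the observed covariances equal the true-score covariances, so only the own-variance terms attenuate.
True-score variance = [0.61 + 0.93 + 0.78 + 0.79] + 2.66 = 3.11 + 2.66 = 5.77.
Reliability = 5.77 / 6.66 = 0.8664.

0.8664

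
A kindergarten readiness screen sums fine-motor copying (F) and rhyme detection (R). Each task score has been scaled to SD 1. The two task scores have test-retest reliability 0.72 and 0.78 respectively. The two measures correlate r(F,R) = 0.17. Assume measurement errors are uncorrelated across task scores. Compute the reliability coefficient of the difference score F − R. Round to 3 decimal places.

Var(F−R) = 1 + 1 − 2·0.17 = 2 − 0.34 = 1.66.
With uncorrelated errors the cross-covariances are all true-score covariance, so they carry over unchanged; only the diagonal terms shrink to ρᵢσᵢ².
True-score variance = [0.72 + 0.78] − 0.34 = 1.5 − 0.34 = 1.16.
Reliability = 1.16 / 1.66 = 0.699.

0.699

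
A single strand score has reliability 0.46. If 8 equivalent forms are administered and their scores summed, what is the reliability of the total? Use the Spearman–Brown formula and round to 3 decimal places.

ρ_k = kρ / (1 + (k−1)ρ) = 8·0.46 / (1 + 7·0.46) = 3.680 / 4.220 = 0.872.

0.872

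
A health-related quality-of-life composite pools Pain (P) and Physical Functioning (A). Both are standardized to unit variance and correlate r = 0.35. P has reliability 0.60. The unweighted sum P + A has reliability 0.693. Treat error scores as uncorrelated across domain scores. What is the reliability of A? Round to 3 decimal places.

Var(P+A) = 2 + 2·0.35 = 2.700.
True-score variance = ρ_P + ρ_A + 2·0.35, so 0.693 = (0.60 + ρ_A + 0.70) / 2.700.
ρ_A = 0.693·2.700 − 0.60 − 0.70 = 0.571.

0.571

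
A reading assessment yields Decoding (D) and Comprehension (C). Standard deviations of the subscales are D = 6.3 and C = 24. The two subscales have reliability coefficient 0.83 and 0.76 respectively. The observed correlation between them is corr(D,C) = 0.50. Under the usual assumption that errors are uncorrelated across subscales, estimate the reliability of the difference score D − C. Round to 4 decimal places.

Var(D−C) = 6.3² + 24² − 2·6.3·24·0.50 = 615.69 − 151.2 = 464.49.
With uncorrelated errors the cross-covariances are all true-score covariance, so they carry over unchanged; only the diagonal terms shrink to ρᵢσᵢ².
True-score variance = [6.3²·0.83 + 24²·0.76] − 151.2 = 470.703 − 151.2 = 319.503.
Reliability = 319.503 / 464.49 = 0.6879.

0.6879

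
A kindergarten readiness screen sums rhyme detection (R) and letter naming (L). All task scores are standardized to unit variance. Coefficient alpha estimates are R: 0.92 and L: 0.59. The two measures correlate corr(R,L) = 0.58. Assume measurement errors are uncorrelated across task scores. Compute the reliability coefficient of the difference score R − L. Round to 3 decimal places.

Var(R−L) = 1 + 1 − 2·0.58 = 2 − 1.16 = 0.84.
Because errors are independent across components, Cov(Tᵢ,Tⱼ) = Cov(Xᵢ,Xⱼ); the off-diagonal part of the true-score variance is the same as above.
True-score variance = [0.92 + 0.59] − 1.16 = 1.51 − 1.16 = 0.35.
Reliability = 0.35 / 0.84 = 0.417.

0.417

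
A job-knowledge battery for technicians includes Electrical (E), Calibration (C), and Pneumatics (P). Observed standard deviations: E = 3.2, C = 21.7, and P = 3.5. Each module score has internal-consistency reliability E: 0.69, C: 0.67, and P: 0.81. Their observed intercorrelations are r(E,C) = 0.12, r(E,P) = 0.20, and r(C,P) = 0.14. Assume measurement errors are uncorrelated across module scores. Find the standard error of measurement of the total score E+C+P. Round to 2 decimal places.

12.68

Var(total) = 493.38 + 42.4116 = 535.792.
True-score variance = 332.484 + 42.4116 = 374.896, so reliability = 0.6997.
Error variance = 535.792 − 374.896 = 160.896; SEM = √160.896 = 12.68.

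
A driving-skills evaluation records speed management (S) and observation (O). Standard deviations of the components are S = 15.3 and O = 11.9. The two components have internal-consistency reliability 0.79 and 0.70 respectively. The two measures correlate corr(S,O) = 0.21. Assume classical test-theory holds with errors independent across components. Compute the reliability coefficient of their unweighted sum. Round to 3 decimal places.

Var(S+O) = 15.3² + 11.9² + 2·[15.3·11.9·0.21] = 375.7 + 76.4694 = 452.169.
Because errors are independent across components, Cov(Tᵢ,Tⱼ) = Cov(Xᵢ,Xⱼ); the off-diagonal part of the true-score variance is the same as above.
True-score variance = [15.3²·0.79 + 11.9²·0.70] + 76.4694 = 284.058 + 76.4694 = 360.528.
Reliability = 360.528 / 452.169 = 0.797.

0.797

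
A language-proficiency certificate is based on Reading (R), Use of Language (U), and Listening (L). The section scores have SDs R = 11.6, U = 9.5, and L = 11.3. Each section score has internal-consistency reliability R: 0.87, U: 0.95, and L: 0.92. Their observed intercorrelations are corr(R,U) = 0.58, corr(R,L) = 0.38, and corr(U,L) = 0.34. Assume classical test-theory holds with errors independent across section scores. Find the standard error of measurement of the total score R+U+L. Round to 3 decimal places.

5.676

Var(total) = 352.5 + 300.451 = 652.951.
True-score variance = 320.279 + 300.451 = 620.73, so reliability = 0.9507.
Error variance = 652.951 − 620.73 = 32.2205; SEM = √32.2205 = 5.676.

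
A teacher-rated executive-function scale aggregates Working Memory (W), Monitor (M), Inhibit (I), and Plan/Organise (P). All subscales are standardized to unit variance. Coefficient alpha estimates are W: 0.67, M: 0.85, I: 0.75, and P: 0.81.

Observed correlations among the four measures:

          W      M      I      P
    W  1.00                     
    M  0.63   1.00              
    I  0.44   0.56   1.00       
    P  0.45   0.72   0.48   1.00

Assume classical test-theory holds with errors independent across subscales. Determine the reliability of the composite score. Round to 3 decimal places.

Var(W+M+I+P) = 4 + 2·[0.63 + 0.44 + 0.45 + 0.56 + 0.72 + 0.48] = 4 + 6.56 = 10.56.
Under uncorrelated errors the observed covariances equal the true-score covariances, so only the own-variance terms attenuate.
True-score variance = [0.67 + 0.85 + 0.75 + 0.81] + 6.56 = 3.08 + 6.56 = 9.64.
Reliability = 9.64 / 10.56 = 0.913.

0.913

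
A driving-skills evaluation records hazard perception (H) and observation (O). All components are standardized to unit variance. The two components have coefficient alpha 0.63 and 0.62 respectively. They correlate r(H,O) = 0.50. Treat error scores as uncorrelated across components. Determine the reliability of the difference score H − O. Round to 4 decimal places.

Var(H−O) = 1 + 1 − 2·0.50 = 2 − 1 = 1.
With uncorrelated errors the cross-covariances are all true-score covariance, so they carry over unchanged; only the diagonal terms shrink to ρᵢσᵢ².
True-score variance = [0.63 + 0.62] − 1 = 1.25 − 1 = 0.25.
Reliability = 0.25 / 1 = 0.2500.

0.2500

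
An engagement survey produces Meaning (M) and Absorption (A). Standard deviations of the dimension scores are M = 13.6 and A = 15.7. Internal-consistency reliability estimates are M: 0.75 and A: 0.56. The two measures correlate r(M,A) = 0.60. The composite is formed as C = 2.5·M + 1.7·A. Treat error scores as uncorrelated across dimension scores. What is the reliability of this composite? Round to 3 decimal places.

Var(C) = 2.5²·13.6² + 1.7²·15.7² + 2·[4.25·13.6·15.7·0.60] = 1868.36 + 1088.95 = 2957.31.
Under uncorrelated errors the observed covariances equal the true-score covariances, so only the own-variance terms attenuate.
True-score variance = [2.5²·13.6²·0.75 + 1.7²·15.7²·0.56] + 1088.95 = 1265.92 + 1088.95 = 2354.87.
Reliability = 2354.87 / 2957.31 = 0.796.

0.796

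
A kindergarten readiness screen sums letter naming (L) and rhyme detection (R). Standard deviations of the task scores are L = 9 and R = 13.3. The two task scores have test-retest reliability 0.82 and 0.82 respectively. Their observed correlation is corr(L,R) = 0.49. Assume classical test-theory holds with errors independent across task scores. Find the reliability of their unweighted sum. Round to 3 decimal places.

0.876

Var(L+R) = 9² + 13.3² + 2·[9·13.3·0.49] = 257.89 + 117.306 = 375.196.
Because errors are independent across components, Cov(Tᵢ,Tⱼ) = Cov(Xᵢ,Xⱼ); the off-diagonal part of the true-score variance is the same as above.
True-score variance = [9²·0.82 + 13.3²·0.82] + 117.306 = 211.47 + 117.306 = 328.776.
Reliability = 328.776 / 375.196 = 0.876.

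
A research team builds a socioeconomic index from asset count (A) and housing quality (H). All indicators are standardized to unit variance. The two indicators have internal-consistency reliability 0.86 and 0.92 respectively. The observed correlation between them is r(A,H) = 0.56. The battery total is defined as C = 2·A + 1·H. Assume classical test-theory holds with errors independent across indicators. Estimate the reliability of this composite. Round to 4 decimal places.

Var(C) = 2² + 1 + 2·[2·0.56] = 5 + 2.24 = 7.24.
With uncorrelated errors the cross-covariances are all true-score covariance, so they carry over unchanged; only the diagonal terms shrink to ρᵢσᵢ².
True-score variance = [2²·0.86 + 0.92] + 2.24 = 4.36 + 2.24 = 6.6.
Reliability = 6.6 / 7.24 = 0.9116.

0.9116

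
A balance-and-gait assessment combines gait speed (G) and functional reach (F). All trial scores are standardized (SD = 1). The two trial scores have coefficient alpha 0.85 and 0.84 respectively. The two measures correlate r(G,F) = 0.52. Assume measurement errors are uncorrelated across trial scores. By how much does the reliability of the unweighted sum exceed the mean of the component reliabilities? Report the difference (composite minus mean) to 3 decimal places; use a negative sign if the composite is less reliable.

0.053

Var(sum) = 2 + 1.04 = 3.04; true-score variance = 1.69 + 1.04 = 2.73; composite reliability = 0.8980.
Mean component reliability = 0.8450.
Difference = 0.8980 − 0.8450 = 0.053.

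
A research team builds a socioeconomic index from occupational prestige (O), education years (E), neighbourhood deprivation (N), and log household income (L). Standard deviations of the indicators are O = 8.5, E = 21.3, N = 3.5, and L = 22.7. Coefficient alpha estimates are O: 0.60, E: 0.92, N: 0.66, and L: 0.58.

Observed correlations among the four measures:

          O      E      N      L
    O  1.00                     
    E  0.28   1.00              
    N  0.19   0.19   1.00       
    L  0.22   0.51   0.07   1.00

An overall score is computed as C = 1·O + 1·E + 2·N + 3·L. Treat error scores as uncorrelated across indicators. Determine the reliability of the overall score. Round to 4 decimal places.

0.7179

Var(C) = 8.5² + 21.3² + 2²·3.5² + 3²·22.7² + 2·[8.5·21.3·0.28 + 2·8.5·3.5·0.19 + 3·8.5·22.7·0.22 + 2·21.3·3.5·0.19 + 3·21.3·22.7·0.51 + 6·3.5·22.7·0.07] = 5212.55 + 1981.63 = 7194.18.
Because errors are independent across components, Cov(Tᵢ,Tⱼ) = Cov(Xᵢ,Xⱼ); the off-diagonal part of the true-score variance is the same as above.
True-score variance = [8.5²·0.60 + 21.3²·0.92 + 2²·3.5²·0.66 + 3²·22.7²·0.58] + 1981.63 = 3182.9 + 1981.63 = 5164.53.
Reliability = 5164.53 / 7194.18 = 0.7179.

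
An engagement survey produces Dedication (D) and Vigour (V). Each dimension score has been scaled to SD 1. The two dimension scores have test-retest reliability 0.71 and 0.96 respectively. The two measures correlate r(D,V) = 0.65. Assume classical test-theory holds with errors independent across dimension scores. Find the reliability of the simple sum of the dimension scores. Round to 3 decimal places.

0.900

Var(D+V) = 2 + 2·[0.65] = 2 + 1.3 = 3.3.
Under uncorrelated errors the observed covariances equal the true-score covariances, so only the own-variance terms attenuate.
True-score variance = [0.71 + 0.96] + 1.3 = 1.67 + 1.3 = 2.97.
Reliability = 2.97 / 3.3 = 0.900.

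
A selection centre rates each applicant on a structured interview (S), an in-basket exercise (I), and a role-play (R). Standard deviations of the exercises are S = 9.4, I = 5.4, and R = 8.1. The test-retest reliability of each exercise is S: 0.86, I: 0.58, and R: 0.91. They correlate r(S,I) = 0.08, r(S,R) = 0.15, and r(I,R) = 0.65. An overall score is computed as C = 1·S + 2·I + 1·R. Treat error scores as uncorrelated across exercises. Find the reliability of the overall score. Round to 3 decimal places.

0.841

Var(C) = 9.4² + 2²·5.4² + 8.1² + 2·[2·9.4·5.4·0.08 + 9.4·8.1·0.15 + 2·5.4·8.1·0.65] = 270.61 + 152.809 = 423.419.
Because errors are independent across components, Cov(Tᵢ,Tⱼ) = Cov(Xᵢ,Xⱼ); the off-diagonal part of the true-score variance is the same as above.
True-score variance = [9.4²·0.86 + 2²·5.4²·0.58 + 8.1²·0.91] + 152.809 = 203.346 + 152.809 = 356.155.
Reliability = 356.155 / 423.419 = 0.841.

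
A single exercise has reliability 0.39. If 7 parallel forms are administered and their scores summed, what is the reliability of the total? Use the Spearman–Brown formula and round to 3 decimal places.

ρ_k = kρ / (1 + (k−1)ρ) = 7·0.39 / (1 + 6·0.39) = 2.730 / 3.340 = 0.817.

0.817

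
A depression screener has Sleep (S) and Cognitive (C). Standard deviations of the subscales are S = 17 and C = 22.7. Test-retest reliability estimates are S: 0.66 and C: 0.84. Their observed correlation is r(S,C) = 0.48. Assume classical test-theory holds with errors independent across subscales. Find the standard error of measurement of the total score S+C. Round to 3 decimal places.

Var(total) = 804.29 + 370.464 = 1174.75.
True-score variance = 623.584 + 370.464 = 994.048, so reliability = 0.8462.
Error variance = 1174.75 − 994.048 = 180.706; SEM = √180.706 = 13.443.

13.443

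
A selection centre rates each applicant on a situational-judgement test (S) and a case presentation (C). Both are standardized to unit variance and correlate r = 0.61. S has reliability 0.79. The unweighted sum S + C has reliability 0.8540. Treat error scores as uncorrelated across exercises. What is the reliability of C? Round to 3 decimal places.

Var(S+C) = 2 + 2·0.61 = 3.220.
True-score variance = ρ_S + ρ_C + 2·0.61, so 0.8540 = (0.79 + ρ_C + 1.22) / 3.220.
ρ_C = 0.8540·3.220 − 0.79 − 1.22 = 0.740.

0.740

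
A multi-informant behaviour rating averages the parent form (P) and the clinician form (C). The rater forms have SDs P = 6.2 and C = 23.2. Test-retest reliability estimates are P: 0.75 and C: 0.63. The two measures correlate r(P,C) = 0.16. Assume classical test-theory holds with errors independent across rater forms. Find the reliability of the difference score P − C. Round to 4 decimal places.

0.6066

Var(P−C) = 6.2² + 23.2² − 2·6.2·23.2·0.16 = 576.68 − 46.0288 = 530.651.
Because errors are independent across components, Cov(Tᵢ,Tⱼ) = Cov(Xᵢ,Xⱼ); the off-diagonal part of the true-score variance is the same as above.
True-score variance = [6.2²·0.75 + 23.2²·0.63] − 46.0288 = 367.921 − 46.0288 = 321.892.
Reliability = 321.892 / 530.651 = 0.6066.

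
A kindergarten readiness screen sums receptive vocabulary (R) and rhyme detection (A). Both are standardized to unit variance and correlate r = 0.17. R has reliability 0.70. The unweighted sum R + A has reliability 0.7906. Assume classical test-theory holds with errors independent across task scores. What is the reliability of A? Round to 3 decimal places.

0.810

Var(R+A) = 2 + 2·0.17 = 2.340.
True-score variance = ρ_R + ρ_A + 2·0.17, so 0.7906 = (0.70 + ρ_A + 0.34) / 2.340.
ρ_A = 0.7906·2.340 − 0.70 − 0.34 = 0.810.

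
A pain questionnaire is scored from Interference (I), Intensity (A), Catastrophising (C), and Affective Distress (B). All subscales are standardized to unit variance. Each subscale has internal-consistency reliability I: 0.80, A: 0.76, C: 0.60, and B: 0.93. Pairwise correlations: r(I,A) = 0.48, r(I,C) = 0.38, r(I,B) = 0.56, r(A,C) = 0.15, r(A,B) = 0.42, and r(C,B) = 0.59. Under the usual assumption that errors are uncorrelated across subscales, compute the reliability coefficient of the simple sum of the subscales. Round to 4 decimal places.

0.9007

Var(I+A+C+B) = 4 + 2·[0.48 + 0.38 + 0.56 + 0.15 + 0.42 + 0.59] = 4 + 5.16 = 9.16.
Under uncorrelated errors the observed covariances equal the true-score covariances, so only the own-variance terms attenuate.
True-score variance = [0.80 + 0.76 + 0.60 + 0.93] + 5.16 = 3.09 + 5.16 = 8.25.
Reliability = 8.25 / 9.16 = 0.9007.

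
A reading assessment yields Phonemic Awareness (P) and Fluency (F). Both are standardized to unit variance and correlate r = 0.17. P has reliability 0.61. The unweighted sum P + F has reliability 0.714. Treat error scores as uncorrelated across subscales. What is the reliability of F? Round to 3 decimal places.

0.721

Var(P+F) = 2 + 2·0.17 = 2.340.
True-score variance = ρ_P + ρ_F + 2·0.17, so 0.714 = (0.61 + ρ_F + 0.34) / 2.340.
ρ_F = 0.714·2.340 − 0.61 − 0.34 = 0.721.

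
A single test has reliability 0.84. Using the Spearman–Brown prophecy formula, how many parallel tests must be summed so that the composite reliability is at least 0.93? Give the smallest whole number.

3

k ≥ ρ*(1−ρ₁)/(ρ₁(1−ρ*)) = 0.93·0.16 / (0.84·0.07) = 2.531.
Smallest integer k = 3.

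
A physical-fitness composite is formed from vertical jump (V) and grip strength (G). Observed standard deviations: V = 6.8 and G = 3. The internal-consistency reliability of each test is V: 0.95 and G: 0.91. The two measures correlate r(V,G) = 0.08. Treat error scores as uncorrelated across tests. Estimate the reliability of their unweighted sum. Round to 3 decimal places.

0.947

Var(V+G) = 6.8² + 3² + 2·[6.8·3·0.08] = 55.24 + 3.264 = 58.504.
Under uncorrelated errors the observed covariances equal the true-score covariances, so only the own-variance terms attenuate.
True-score variance = [6.8²·0.95 + 3²·0.91] + 3.264 = 52.118 + 3.264 = 55.382.
Reliability = 55.382 / 58.504 = 0.947.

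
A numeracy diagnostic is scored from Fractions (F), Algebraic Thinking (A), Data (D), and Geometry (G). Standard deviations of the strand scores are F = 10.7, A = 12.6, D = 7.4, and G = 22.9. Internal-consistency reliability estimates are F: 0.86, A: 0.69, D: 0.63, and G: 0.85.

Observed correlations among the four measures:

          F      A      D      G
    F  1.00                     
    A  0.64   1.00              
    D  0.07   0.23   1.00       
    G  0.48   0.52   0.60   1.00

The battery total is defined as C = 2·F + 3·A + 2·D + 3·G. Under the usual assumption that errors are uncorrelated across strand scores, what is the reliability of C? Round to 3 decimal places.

Var(C) = 2²·10.7² + 3²·12.6² + 2²·7.4² + 3²·22.9² + 2·[6·10.7·12.6·0.64 + 4·10.7·7.4·0.07 + 6·10.7·22.9·0.48 + 6·12.6·7.4·0.23 + 9·12.6·22.9·0.52 + 6·7.4·22.9·0.60] = 6825.53 + 6669.32 = 13494.8.
With uncorrelated errors the cross-covariances are all true-score covariance, so they carry over unchanged; only the diagonal terms shrink to ρᵢσᵢ².
True-score variance = [2²·10.7²·0.86 + 3²·12.6²·0.69 + 2²·7.4²·0.63 + 3²·22.9²·0.85] + 6669.32 = 5529.48 + 6669.32 = 12198.8.
Reliability = 12198.8 / 13494.8 = 0.904.

0.904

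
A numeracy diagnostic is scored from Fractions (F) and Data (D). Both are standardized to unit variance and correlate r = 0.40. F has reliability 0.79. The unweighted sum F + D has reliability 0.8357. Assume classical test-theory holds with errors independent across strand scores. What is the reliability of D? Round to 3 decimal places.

Var(F+D) = 2 + 2·0.40 = 2.800.
True-score variance = ρ_F + ρ_D + 2·0.40, so 0.8357 = (0.79 + ρ_D + 0.80) / 2.800.
ρ_D = 0.8357·2.800 − 0.79 − 0.80 = 0.750.

0.750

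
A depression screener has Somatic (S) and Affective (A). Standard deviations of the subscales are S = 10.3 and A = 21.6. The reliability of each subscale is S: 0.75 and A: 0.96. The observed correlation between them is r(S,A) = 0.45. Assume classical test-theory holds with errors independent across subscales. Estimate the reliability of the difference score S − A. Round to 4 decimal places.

Var(S−A) = 10.3² + 21.6² − 2·10.3·21.6·0.45 = 572.65 − 200.232 = 372.418.
Under uncorrelated errors the observed covariances equal the true-score covariances, so only the own-variance terms attenuate.
True-score variance = [10.3²·0.75 + 21.6²·0.96] − 200.232 = 527.465 − 200.232 = 327.233.
Reliability = 327.233 / 372.418 = 0.8787.

0.8787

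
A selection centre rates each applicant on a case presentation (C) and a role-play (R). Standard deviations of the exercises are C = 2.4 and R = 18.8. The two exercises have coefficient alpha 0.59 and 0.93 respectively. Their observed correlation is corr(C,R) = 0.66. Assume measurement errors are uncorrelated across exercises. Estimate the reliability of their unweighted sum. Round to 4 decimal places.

0.9353

Var(C+R) = 2.4² + 18.8² + 2·[2.4·18.8·0.66] = 359.2 + 59.5584 = 418.758.
With uncorrelated errors the cross-covariances are all true-score covariance, so they carry over unchanged; only the diagonal terms shrink to ρᵢσᵢ².
True-score variance = [2.4²·0.59 + 18.8²·0.93] + 59.5584 = 332.098 + 59.5584 = 391.656.
Reliability = 391.656 / 418.758 = 0.9353.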